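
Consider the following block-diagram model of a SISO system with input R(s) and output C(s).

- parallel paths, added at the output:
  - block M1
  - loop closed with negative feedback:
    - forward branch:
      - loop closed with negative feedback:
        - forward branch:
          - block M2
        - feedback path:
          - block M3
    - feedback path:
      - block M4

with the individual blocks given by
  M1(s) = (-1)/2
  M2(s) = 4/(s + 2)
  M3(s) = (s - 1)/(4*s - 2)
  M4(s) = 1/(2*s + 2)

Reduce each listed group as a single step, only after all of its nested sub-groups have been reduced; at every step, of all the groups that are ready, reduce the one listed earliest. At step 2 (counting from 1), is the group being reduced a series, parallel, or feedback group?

Step 1: apply the feedback formula to M2, M3
Step 2: apply the feedback formula to [M2/(1+M2*M3)], M4
Step 3: parallel reduction of M1, [[M2/(1+M2*M3)]/(1+[M2/(1+M2*M3)]*M4)]
Step 2: feedback.

Final answer: feedback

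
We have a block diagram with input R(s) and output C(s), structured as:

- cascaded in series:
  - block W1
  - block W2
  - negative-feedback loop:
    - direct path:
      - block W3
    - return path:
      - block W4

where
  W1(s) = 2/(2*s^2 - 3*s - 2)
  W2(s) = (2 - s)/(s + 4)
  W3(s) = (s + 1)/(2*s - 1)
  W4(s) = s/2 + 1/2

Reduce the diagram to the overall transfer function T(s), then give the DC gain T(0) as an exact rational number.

Reducing step by step:

Step 1: close the feedback loop around W3, W4 gives (2*s + 2)/(s^2 + 6*s - 1)
Step 2: series reduction of W1, W2, [W3/(1+W3*W4)] gives (-4*s - 4)/(2*s^4 + 21*s^3 + 56*s^2 + 15*s - 4)
That last expression is T(s); at s = 0 only the constant terms survive, so T(0) = -4/(-4) = 1.

Answer: 1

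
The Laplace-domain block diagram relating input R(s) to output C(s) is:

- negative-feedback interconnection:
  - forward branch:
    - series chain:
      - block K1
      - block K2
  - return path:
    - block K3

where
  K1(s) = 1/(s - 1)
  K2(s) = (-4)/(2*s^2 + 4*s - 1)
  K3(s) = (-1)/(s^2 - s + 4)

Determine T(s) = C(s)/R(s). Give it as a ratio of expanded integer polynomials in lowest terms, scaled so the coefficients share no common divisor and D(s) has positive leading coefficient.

(1) combine K1, K2 in series gives (-4)/(2*s^3 + 2*s^2 - 5*s + 1)
(2) apply the feedback formula to (K1*K2), K3, giving the overall T(s)

Final answer: (-4*s^2 + 4*s - 16)/(2*s^5 + s^3 + 14*s^2 - 21*s + 8)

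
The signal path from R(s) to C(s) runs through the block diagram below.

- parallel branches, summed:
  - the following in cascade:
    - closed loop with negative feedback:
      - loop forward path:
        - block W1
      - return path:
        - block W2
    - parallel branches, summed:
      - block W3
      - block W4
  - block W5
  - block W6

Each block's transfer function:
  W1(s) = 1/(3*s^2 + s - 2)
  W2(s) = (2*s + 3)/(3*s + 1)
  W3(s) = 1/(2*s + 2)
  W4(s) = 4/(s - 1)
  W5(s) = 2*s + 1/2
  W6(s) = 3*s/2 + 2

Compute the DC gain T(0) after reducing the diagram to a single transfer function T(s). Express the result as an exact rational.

Answer: -1

Working:
1. apply the feedback formula to W1, W2; result (3*s + 1)/(9*s^3 + 6*s^2 - 3*s + 1)
2. combine W3, W4 in parallel; result (9*s + 7)/(2*s^2 - 2)
3. combine [W1/(1+W1*W2)], (W3+W4) in series; result (27*s^2 + 30*s + 7)/(18*s^5 + 12*s^4 - 24*s^3 - 10*s^2 + 6*s - 2)
4. parallel reduction of ([W1/(1+W1*W2)]*(W3+W4)), W5, W6; result (63*s^6 + 87*s^5 - 54*s^4 - 95*s^3 + 23*s^2 + 38*s + 2)/(18*s^5 + 12*s^4 - 24*s^3 - 10*s^2 + 6*s - 2)
The step-4 result is T(s). Setting s = 0: T(0) = 2/(-2) = -1.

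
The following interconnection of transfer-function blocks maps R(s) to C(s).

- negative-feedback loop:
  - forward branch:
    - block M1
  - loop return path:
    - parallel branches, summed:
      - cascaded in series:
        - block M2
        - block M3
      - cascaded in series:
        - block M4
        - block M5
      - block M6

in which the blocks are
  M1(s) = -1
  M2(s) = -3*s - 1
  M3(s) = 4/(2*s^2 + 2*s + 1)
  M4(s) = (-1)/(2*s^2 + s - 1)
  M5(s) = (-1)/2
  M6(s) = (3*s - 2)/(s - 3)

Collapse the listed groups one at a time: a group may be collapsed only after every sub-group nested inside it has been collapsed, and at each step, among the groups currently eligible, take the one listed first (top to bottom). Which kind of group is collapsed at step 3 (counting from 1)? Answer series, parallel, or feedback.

The answer is parallel.

Reasoning:
Step 1 - series reduction of M2, M3
Step 2 - combine M4, M5 in series
Step 3 - add (M2*M3), (M4*M5), M6 (parallel)
Step 4 - collapse the loop (M1 forward, ((M2*M3)+(M4*M5)+M6) return)
The group at step 3 is a parallel group.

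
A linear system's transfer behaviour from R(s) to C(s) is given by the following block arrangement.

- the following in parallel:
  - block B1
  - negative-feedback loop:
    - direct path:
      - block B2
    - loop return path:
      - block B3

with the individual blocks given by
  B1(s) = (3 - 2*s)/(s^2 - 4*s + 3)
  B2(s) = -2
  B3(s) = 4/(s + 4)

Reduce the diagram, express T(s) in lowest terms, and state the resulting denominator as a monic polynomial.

Reducing step by step:

(1) close the feedback loop around B2, B3; result (-2*s - 8)/(s - 4)
(2) sum the parallel branches B1, [B2/(1+B2*B3)]; result (-2*s^3 - 2*s^2 + 37*s - 36)/(s^3 - 8*s^2 + 19*s - 12)
Step 2 gives the fully reduced T(s), with no common factor left to cancel. The denominator is already monic (leading coefficient 1).

Answer: s^3 - 8*s^2 + 19*s - 12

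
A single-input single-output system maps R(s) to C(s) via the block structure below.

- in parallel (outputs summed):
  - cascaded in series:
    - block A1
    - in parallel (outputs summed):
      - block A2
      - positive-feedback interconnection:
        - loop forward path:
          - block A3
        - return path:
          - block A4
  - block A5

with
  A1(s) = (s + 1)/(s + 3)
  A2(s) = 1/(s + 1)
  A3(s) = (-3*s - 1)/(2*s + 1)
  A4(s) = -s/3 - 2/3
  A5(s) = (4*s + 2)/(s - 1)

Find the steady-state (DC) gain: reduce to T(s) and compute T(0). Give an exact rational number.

First reduce the diagram to T(s).

Step 1 - reduce the feedback loop with forward A3 and return A4 -> (9*s + 3)/(3*s^2 + s - 1)
Step 2 - reduce the parallel group A2, [A3/(1-A3*A4)] -> (12*s^2 + 13*s + 2)/(3*s^3 + 4*s^2 - 1)
Step 3 - reduce the series chain A1, (A2+[A3/(1-A3*A4)]) -> (12*s^2 + 13*s + 2)/(3*s^3 + 10*s^2 + 2*s - 3)
Step 4 - combine (A1*(A2+[A3/(1-A3*A4)])), A5 in parallel -> (12*s^4 + 58*s^3 + 29*s^2 - 19*s - 8)/(3*s^4 + 7*s^3 - 8*s^2 - 5*s + 3)
DC gain: substitute s = 0 into T(s) from step 4: T(0) = -8/3.

Answer: -8/3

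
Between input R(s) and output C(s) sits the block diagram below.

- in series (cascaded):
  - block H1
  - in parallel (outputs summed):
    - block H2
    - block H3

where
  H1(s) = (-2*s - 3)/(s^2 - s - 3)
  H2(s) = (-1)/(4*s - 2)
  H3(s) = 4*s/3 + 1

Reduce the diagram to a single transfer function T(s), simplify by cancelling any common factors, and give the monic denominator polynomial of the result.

The answer is s^3 - 3*s^2/2 - 5*s/2 + 3/2.

Reasoning:
Step 1. reduce the parallel group H2, H3; result (16*s^2 + 4*s - 9)/(12*s - 6)
Step 2. multiply H1, (H2+H3) (series); result (-32*s^3 - 56*s^2 + 6*s + 27)/(12*s^3 - 18*s^2 - 30*s + 18)
No further cancellation is possible in the step-2 result, so that is T(s). Its denominator becomes monic after dividing by the leading coefficient 12.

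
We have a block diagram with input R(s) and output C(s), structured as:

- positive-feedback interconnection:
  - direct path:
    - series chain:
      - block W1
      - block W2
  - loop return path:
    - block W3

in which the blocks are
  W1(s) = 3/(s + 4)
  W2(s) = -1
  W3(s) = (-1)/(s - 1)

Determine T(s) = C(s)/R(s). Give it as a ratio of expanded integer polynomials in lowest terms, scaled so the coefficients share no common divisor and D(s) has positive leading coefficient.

Answer: (3 - 3*s)/(s^2 + 3*s - 7)

Working:
Step 1. combine W1, W2 in series gives (-3)/(s + 4)
Step 2. close the feedback loop around (W1*W2), W3: this yields T(s), and no further normalization is needed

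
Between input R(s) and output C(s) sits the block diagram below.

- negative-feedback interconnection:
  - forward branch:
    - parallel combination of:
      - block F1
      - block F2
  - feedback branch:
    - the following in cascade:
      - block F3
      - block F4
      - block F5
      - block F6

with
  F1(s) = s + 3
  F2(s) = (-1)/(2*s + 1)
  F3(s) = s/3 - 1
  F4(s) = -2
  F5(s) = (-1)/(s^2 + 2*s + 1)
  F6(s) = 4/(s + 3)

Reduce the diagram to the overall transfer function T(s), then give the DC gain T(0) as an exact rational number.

First reduce the diagram to T(s).

Step 1. reduce the parallel group F1, F2; result (2*s^2 + 7*s + 2)/(2*s + 1)
Step 2. reduce the series chain F3, F4, F5, F6; result (8*s - 24)/(3*s^3 + 15*s^2 + 21*s + 9)
Step 3. collapse the loop ((F1+F2) forward, (F3*F4*F5*F6) return); result (6*s^5 + 51*s^4 + 153*s^3 + 195*s^2 + 105*s + 18)/(6*s^4 + 49*s^3 + 65*s^2 - 113*s - 39)
DC gain: substitute s = 0 into T(s) from step 3: T(0) = 18/(-39) = -6/13.

Answer: -6/13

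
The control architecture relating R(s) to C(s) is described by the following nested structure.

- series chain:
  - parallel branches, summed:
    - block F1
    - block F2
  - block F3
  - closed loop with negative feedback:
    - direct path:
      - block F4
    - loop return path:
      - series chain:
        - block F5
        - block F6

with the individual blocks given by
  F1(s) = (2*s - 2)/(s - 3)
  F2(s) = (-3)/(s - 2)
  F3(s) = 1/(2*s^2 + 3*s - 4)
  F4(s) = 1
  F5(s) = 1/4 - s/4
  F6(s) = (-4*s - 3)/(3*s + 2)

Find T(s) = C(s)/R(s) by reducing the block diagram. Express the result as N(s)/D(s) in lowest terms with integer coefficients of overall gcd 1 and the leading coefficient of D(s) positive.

Step 1. parallel reduction of F1, F2 -> (2*s^2 - 9*s + 13)/(s^2 - 5*s + 6)
Step 2. multiply F5, F6 (series) -> (4*s^2 - s - 3)/(12*s + 8)
Step 3. reduce the feedback loop with forward F4 and return (F5*F6) -> (12*s + 8)/(4*s^2 + 11*s + 5)
Step 4. multiply (F1+F2), F3, [F4/(1+F4*(F5*F6))] (series): this yields T(s), and no further normalization is needed

Hence the answer: (24*s^3 - 92*s^2 + 84*s + 104)/(8*s^6 - 6*s^5 - 95*s^4 + 40*s^3 + 287*s^2 - 74*s - 120)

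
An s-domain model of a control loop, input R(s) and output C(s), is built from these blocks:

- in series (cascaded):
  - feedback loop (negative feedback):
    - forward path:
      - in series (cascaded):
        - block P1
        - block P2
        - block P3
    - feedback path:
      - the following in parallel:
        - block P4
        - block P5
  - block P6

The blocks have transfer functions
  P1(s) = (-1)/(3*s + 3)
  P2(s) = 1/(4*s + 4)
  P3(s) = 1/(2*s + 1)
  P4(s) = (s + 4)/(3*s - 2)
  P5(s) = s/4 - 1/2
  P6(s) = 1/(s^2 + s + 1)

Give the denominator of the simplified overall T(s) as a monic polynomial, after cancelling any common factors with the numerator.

Reducing step by step:

Step 1. series reduction of P1, P2, P3; result (-1)/(24*s^3 + 60*s^2 + 48*s + 12)
Step 2. parallel reduction of P4, P5; result (3*s^2 - 4*s + 20)/(12*s - 8)
Step 3. feedback reduction of (P1*P2*P3), (P4+P5); result (8 - 12*s)/(288*s^4 + 528*s^3 + 93*s^2 - 236*s - 116)
Step 4. multiply [(P1*P2*P3)/(1+(P1*P2*P3)*(P4+P5))], P6 (series); result (8 - 12*s)/(288*s^6 + 816*s^5 + 909*s^4 + 385*s^3 - 259*s^2 - 352*s - 116)
Step 4 gives the fully reduced T(s), with no common factor left to cancel. The denominator's leading coefficient is 288, so divide each of its coefficients by 288 to get the monic form.

Answer: s^6 + 17*s^5/6 + 101*s^4/32 + 385*s^3/288 - 259*s^2/288 - 11*s/9 - 29/72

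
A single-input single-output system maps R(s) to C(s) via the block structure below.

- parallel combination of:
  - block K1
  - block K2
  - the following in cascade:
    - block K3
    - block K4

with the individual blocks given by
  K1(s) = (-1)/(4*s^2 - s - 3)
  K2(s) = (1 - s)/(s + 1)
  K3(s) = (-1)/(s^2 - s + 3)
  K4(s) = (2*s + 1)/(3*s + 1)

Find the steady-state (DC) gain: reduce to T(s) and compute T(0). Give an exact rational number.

Answer: 1

Working:
Step 1. series reduction of K3, K4, giving (-2*s - 1)/(3*s^3 - 2*s^2 + 8*s + 3)
Step 2. parallel reduction of K1, K2, (K3*K4), giving (-12*s^6 + 23*s^5 - 47*s^4 + 4*s^3 + 36*s^2 - 19*s - 9)/(12*s^6 + s^5 + 14*s^4 + 35*s^3 - 17*s^2 - 36*s - 9)
DC gain: substitute s = 0 into T(s) from step 2: T(0) = -9/(-9) = 1.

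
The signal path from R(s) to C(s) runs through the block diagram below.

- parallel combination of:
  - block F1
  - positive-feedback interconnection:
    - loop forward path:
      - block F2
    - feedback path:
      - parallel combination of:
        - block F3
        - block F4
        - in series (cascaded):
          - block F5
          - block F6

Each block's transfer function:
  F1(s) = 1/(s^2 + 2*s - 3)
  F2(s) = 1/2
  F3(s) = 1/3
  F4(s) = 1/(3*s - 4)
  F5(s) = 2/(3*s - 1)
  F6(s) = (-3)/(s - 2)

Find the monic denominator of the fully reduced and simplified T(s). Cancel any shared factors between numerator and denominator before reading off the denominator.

Answer: s^5 - 28*s^4/15 - 238*s^3/45 + 298*s^2/15 - 971*s/45 + 118/15

Working:
Step 1. cascade F5, F6 -> (-6)/(3*s^2 - 7*s + 2)
Step 2. combine F3, F4, (F5*F6) in parallel -> (9*s^3 - 24*s^2 - 41*s + 70)/(27*s^3 - 99*s^2 + 102*s - 24)
Step 3. close the feedback loop around F2, (F3+F4+(F5*F6)) -> (27*s^3 - 99*s^2 + 102*s - 24)/(45*s^3 - 174*s^2 + 245*s - 118)
Step 4. reduce the parallel group F1, [F2/(1-F2*(F3+F4+(F5*F6)))] -> (27*s^5 - 45*s^4 - 132*s^3 + 303*s^2 - 109*s - 46)/(45*s^5 - 84*s^4 - 238*s^3 + 894*s^2 - 971*s + 354)
Step 4 gives the fully reduced T(s), with no common factor left to cancel. The denominator's leading coefficient is 45, so divide each of its coefficients by 45 to get the monic form.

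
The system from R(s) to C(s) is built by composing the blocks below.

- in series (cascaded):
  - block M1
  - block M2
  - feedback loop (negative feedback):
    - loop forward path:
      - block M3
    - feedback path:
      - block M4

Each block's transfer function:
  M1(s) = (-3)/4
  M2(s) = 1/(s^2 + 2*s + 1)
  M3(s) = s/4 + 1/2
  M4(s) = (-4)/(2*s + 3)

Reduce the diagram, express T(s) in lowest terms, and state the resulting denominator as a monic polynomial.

1. collapse the loop (M3 forward, M4 return); result (2*s^2 + 7*s + 6)/(4*s + 4)
2. reduce the series chain M1, M2, [M3/(1+M3*M4)]; result (-6*s^2 - 21*s - 18)/(16*s^3 + 48*s^2 + 48*s + 16)
Step 2 gives the fully reduced T(s), with no common factor left to cancel. The denominator's leading coefficient is 16, so divide each of its coefficients by 16 to get the monic form.

Hence the answer: s^3 + 3*s^2 + 3*s + 1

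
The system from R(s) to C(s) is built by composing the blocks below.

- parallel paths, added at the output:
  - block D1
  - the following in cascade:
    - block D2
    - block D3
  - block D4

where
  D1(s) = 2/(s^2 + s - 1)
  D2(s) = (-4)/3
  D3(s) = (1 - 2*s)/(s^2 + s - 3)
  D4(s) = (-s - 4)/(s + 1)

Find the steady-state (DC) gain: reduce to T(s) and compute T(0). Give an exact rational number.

Step 1 - multiply D2, D3 (series) -> (8*s - 4)/(3*s^2 + 3*s - 9)
Step 2 - sum the parallel branches D1, (D2*D3), D4 -> (-3*s^5 - 10*s^4 + 3*s^3 + 52*s^2 + 19*s - 50)/(3*s^5 + 9*s^4 - 3*s^3 - 21*s^2 - 3*s + 9)
Step 2 gives the overall T(s). Then T(0) = -50/9.

Answer: -50/9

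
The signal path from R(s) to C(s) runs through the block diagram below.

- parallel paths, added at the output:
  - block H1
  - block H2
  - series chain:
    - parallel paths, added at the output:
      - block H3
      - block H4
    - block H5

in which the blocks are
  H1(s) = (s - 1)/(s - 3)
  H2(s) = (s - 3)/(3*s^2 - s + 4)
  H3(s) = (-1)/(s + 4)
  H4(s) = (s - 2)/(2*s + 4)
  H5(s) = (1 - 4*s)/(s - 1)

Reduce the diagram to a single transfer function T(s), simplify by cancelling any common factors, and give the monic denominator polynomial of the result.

Reducing step by step:

Step 1 - parallel reduction of H3, H4 = (s^2 - 12)/(2*s^2 + 12*s + 16)
Step 2 - series reduction of (H3+H4), H5 = (-4*s^3 + s^2 + 48*s - 12)/(2*s^3 + 10*s^2 + 4*s - 16)
Step 3 - sum the parallel branches H1, H2, ((H3+H4)*H5) = (-6*s^6 + 67*s^5 + 86*s^4 - 521*s^3 + 538*s^2 - 624*s + 64)/(6*s^6 + 10*s^5 - 74*s^4 - 42*s^3 + 68*s^2 - 160*s + 192)
That last expression is T(s), already simplified. Scaling its denominator by 1/6 (the reciprocal of the leading coefficient) yields the monic denominator.

Answer: s^6 + 5*s^5/3 - 37*s^4/3 - 7*s^3 + 34*s^2/3 - 80*s/3 + 32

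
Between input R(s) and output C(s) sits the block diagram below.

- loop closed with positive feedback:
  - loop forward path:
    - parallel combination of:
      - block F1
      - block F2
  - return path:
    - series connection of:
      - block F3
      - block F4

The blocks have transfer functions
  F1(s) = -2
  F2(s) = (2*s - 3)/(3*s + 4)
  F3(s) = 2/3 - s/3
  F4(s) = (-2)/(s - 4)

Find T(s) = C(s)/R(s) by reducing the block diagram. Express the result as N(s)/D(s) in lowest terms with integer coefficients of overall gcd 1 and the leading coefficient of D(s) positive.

Answer: (-12*s^2 + 15*s + 132)/(17*s^2 - 18*s - 92)

Working:
(1) combine F1, F2 in parallel = (-4*s - 11)/(3*s + 4)
(2) reduce the series chain F3, F4 = (2*s - 4)/(3*s - 12)
(3) close the feedback loop around (F1+F2), (F3*F4), giving the overall T(s)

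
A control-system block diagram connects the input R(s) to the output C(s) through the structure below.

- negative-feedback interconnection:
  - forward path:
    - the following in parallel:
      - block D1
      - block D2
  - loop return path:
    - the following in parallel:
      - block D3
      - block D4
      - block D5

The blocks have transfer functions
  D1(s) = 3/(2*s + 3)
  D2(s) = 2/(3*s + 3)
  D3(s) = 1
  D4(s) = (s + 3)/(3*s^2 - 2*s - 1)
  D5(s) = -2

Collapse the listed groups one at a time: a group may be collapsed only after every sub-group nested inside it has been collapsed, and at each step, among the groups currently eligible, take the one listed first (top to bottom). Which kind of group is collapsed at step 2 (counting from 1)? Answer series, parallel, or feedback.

1. sum the parallel branches D1, D2
2. reduce the parallel group D3, D4, D5
3. close the feedback loop around (D1+D2), (D3+D4+D5)
Step 2 collapses a parallel group.

Final answer: parallel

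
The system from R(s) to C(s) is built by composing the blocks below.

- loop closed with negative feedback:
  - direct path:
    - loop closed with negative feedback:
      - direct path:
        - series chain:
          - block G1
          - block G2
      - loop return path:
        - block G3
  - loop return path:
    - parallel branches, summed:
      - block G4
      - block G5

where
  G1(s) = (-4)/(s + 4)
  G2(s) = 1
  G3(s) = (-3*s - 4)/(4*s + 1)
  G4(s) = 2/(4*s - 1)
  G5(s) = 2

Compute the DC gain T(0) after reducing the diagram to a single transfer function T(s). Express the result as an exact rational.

Reducing step by step:

(1) series reduction of G1, G2 -> (-4)/(s + 4)
(2) reduce the feedback loop with forward (G1*G2) and return G3 -> (-16*s - 4)/(4*s^2 + 29*s + 20)
(3) reduce the parallel group G4, G5 -> (8*s)/(4*s - 1)
(4) reduce the feedback loop with forward [(G1*G2)/(1+(G1*G2)*G3)] and return (G4+G5) -> (4 - 64*s^2)/(16*s^3 - 16*s^2 + 19*s - 20)
Evaluating the step-4 result (the overall T(s)) at s = 0 gives T(0) = 4/(-20) = -1/5.

Answer: -1/5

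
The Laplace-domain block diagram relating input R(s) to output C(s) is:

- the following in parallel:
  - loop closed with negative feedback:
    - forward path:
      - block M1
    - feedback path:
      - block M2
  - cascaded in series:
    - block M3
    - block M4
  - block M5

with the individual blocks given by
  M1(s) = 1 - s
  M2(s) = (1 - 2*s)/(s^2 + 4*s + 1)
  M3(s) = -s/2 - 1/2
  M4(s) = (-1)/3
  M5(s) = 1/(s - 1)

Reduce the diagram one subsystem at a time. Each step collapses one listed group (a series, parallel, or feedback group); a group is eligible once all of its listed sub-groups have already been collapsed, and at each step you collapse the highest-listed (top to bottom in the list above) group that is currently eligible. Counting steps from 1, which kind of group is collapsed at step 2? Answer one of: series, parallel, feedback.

[1] collapse the loop (M1 forward, M2 return)
[2] multiply M3, M4 (series)
[3] sum the parallel branches [M1/(1+M1*M2)], (M3*M4), M5
The group at step 2 is a series group.

Final answer: series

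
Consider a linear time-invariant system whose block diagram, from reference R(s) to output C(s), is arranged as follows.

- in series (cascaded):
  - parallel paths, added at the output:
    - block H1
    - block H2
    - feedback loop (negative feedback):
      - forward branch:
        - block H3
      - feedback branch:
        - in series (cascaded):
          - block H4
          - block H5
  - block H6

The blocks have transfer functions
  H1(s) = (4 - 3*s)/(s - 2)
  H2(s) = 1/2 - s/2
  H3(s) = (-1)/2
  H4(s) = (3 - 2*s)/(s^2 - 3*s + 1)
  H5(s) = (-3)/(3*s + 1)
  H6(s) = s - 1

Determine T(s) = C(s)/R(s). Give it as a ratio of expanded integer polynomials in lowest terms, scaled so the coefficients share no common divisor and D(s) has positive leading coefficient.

The answer is (-6*s^6 - 2*s^5 + 126*s^4 - 239*s^3 + 50*s^2 + 141*s - 70)/(12*s^4 - 56*s^3 + 52*s^2 + 46*s - 44).

Reasoning:
[1] multiply H4, H5 (series) = (6*s - 9)/(3*s^3 - 8*s^2 + 1)
[2] reduce the feedback loop with forward H3 and return (H4*H5) = (-3*s^3 + 8*s^2 - 1)/(6*s^3 - 16*s^2 - 6*s + 11)
[3] combine H1, H2, [H3/(1+H3*(H4*H5))] in parallel = (-6*s^5 - 8*s^4 + 118*s^3 - 121*s^2 - 71*s + 70)/(12*s^4 - 56*s^3 + 52*s^2 + 46*s - 44)
[4] combine (H1+H2+[H3/(1+H3*(H4*H5))]), H6 in series: this yields T(s), and no further normalization is needed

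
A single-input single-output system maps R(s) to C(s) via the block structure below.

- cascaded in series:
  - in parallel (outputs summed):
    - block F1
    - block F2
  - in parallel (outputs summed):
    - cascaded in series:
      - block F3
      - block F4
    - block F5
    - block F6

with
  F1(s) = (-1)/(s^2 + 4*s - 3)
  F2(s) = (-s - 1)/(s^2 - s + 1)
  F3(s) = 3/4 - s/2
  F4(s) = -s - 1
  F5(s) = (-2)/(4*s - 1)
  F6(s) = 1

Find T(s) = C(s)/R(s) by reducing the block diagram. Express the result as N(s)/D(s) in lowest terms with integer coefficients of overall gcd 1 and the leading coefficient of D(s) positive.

First reduce the diagram to T(s).

[1] combine F1, F2 in parallel; result (-s^3 - 6*s^2 + 2)/(s^4 + 3*s^3 - 6*s^2 + 7*s - 3)
[2] multiply F3, F4 (series); result s^2/2 - s/4 - 3/4
[3] sum the parallel branches (F3*F4), F5, F6; result (8*s^3 - 6*s^2 + 5*s - 9)/(16*s - 4)
[4] combine (F1+F2), ((F3*F4)+F5+F6) in series, giving the overall T(s)

Answer: (-8*s^6 - 42*s^5 + 31*s^4 - 5*s^3 + 42*s^2 + 10*s - 18)/(16*s^5 + 44*s^4 - 108*s^3 + 136*s^2 - 76*s + 12)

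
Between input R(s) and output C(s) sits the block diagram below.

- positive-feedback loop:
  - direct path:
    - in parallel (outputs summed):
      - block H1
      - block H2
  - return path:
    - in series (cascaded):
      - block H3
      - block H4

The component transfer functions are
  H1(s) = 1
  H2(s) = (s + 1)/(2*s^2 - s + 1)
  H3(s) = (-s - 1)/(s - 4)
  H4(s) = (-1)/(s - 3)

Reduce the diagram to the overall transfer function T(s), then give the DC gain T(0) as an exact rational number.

The answer is 12/5.

Reasoning:
[1] sum the parallel branches H1, H2 = (2*s^2 + 2)/(2*s^2 - s + 1)
[2] cascade H3, H4 = (s + 1)/(s^2 - 7*s + 12)
[3] reduce the feedback loop with forward (H1+H2) and return (H3*H4) = (2*s^4 - 14*s^3 + 26*s^2 - 14*s + 24)/(2*s^4 - 17*s^3 + 30*s^2 - 21*s + 10)
The step-3 result is T(s). Setting s = 0: T(0) = 24/10 = 12/5.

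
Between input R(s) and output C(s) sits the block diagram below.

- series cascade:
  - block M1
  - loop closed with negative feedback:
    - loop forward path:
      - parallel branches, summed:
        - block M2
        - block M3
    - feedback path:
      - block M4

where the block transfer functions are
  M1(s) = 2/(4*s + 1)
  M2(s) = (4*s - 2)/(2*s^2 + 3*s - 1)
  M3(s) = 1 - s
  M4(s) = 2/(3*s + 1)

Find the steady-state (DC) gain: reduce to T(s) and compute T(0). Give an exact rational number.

1. reduce the parallel group M2, M3, giving (-2*s^3 - s^2 + 8*s - 3)/(2*s^2 + 3*s - 1)
2. close the feedback loop around (M2+M3), M4, giving (-6*s^4 - 5*s^3 + 23*s^2 - s - 3)/(2*s^3 + 9*s^2 + 16*s - 7)
3. reduce the series chain M1, [(M2+M3)/(1+(M2+M3)*M4)], giving (-12*s^4 - 10*s^3 + 46*s^2 - 2*s - 6)/(8*s^4 + 38*s^3 + 73*s^2 - 12*s - 7)
That last expression is T(s); at s = 0 only the constant terms survive, so T(0) = -6/(-7) = 6/7.

Final answer: 6/7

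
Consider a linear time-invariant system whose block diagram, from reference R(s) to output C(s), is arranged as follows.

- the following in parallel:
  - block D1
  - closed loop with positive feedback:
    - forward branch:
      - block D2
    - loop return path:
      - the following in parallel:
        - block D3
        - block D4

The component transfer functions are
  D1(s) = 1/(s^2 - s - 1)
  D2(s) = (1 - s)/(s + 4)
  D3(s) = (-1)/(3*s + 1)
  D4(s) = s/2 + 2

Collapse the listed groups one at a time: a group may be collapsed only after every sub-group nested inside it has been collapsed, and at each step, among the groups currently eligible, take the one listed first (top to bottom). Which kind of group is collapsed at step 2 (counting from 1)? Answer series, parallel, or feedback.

[1] sum the parallel branches D3, D4
[2] feedback reduction of D2, (D3+D4)
[3] sum the parallel branches D1, [D2/(1-D2*(D3+D4))]
So the answer for step 2 is feedback.

Answer: feedback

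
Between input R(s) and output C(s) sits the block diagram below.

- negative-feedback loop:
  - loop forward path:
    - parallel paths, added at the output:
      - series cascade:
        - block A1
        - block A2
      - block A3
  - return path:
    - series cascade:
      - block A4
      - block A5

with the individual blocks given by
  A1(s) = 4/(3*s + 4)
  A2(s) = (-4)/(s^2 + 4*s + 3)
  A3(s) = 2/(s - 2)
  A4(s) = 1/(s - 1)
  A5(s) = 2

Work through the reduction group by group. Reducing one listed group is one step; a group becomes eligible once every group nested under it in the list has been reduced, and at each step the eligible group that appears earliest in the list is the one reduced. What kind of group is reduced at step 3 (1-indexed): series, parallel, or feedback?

Step 1. reduce the series chain A1, A2
Step 2. combine (A1*A2), A3 in parallel
Step 3. reduce the series chain A4, A5
Step 4. collapse the loop (((A1*A2)+A3) forward, (A4*A5) return)
Step 3 collapses a series group.

Therefore the answer is series.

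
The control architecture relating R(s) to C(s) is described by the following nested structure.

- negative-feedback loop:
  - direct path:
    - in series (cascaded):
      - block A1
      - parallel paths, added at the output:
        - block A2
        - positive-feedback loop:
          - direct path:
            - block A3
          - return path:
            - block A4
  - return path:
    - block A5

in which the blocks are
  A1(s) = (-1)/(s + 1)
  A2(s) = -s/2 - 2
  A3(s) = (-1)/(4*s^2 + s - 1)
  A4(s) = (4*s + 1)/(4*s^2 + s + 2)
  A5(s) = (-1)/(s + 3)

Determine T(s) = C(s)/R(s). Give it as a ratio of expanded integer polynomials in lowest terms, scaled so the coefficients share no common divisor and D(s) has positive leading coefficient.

Answer: (16*s^6 + 120*s^5 + 253*s^4 + 144*s^3 + 120*s^2 + 63*s)/(32*s^6 + 128*s^5 + 98*s^4 + 61*s^3 + 35*s^2 + s - 6)

Working:
Step 1. feedback reduction of A3, A4, giving (-4*s^2 - s - 2)/(16*s^4 + 8*s^3 + 5*s^2 + 5*s - 1)
Step 2. reduce the parallel group A2, [A3/(1-A3*A4)], giving (-16*s^5 - 72*s^4 - 37*s^3 - 33*s^2 - 21*s)/(32*s^4 + 16*s^3 + 10*s^2 + 10*s - 2)
Step 3. combine A1, (A2+[A3/(1-A3*A4)]) in series, giving (16*s^5 + 72*s^4 + 37*s^3 + 33*s^2 + 21*s)/(32*s^5 + 48*s^4 + 26*s^3 + 20*s^2 + 8*s - 2)
Step 4. reduce the feedback loop with forward (A1*(A2+[A3/(1-A3*A4)])) and return A5: this yields T(s), and no further normalization is needed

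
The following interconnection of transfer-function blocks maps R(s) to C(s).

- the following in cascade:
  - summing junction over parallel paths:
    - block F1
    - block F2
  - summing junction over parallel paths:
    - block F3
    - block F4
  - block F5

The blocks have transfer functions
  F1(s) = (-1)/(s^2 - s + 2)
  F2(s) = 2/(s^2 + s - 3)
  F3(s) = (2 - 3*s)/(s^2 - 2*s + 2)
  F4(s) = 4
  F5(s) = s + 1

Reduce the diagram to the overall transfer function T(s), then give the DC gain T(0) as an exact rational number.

Reducing step by step:

Step 1 - sum the parallel branches F1, F2: (s^2 - 3*s + 7)/(s^4 - 2*s^2 + 5*s - 6)
Step 2 - reduce the parallel group F3, F4: (4*s^2 - 11*s + 10)/(s^2 - 2*s + 2)
Step 3 - cascade (F1+F2), (F3+F4), F5: (4*s^5 - 19*s^4 + 48*s^3 - 36*s^2 - 37*s + 70)/(s^6 - 2*s^5 + 9*s^3 - 20*s^2 + 22*s - 12)
Step 3 gives the overall T(s). Then T(0) = 70/(-12) = -35/6.

Answer: -35/6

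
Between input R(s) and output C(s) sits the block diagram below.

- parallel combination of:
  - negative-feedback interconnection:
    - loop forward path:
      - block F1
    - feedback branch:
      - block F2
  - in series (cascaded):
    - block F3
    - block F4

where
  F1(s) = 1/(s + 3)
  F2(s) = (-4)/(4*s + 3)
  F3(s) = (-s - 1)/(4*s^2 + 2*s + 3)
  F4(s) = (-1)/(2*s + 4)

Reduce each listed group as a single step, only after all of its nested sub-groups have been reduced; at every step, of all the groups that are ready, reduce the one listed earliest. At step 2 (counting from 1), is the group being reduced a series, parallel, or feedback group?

[1] reduce the feedback loop with forward F1 and return F2
[2] multiply F3, F4 (series)
[3] parallel reduction of [F1/(1+F1*F2)], (F3*F4)
At step 2 the group reduced is series.

Final answer: series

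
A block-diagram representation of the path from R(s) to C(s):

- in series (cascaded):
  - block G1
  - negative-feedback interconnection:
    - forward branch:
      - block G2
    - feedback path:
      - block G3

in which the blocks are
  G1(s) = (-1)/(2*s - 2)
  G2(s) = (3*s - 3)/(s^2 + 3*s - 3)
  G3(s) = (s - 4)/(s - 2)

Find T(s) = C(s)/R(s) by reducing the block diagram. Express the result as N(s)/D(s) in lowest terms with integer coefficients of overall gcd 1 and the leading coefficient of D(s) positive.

The answer is (6 - 3*s)/(2*s^3 + 8*s^2 - 48*s + 36).

Reasoning:
1. apply the feedback formula to G2, G3; result (3*s^2 - 9*s + 6)/(s^3 + 4*s^2 - 24*s + 18)
2. reduce the series chain G1, [G2/(1+G2*G3)]; the result is T(s) itself (integer coefficients, no common factor, positive leading denominator coefficient)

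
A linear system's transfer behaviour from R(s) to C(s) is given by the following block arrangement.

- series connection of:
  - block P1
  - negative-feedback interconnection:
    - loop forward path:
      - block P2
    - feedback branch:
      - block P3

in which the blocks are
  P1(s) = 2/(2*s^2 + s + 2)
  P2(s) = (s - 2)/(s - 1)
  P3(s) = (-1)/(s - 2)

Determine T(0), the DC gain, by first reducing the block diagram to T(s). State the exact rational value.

Step 1. feedback reduction of P2, P3 -> 1
Step 2. series reduction of P1, [P2/(1+P2*P3)] -> 2/(2*s^2 + s + 2)
DC gain: substitute s = 0 into T(s) from step 2: T(0) = 2/2 = 1.

Hence the answer: 1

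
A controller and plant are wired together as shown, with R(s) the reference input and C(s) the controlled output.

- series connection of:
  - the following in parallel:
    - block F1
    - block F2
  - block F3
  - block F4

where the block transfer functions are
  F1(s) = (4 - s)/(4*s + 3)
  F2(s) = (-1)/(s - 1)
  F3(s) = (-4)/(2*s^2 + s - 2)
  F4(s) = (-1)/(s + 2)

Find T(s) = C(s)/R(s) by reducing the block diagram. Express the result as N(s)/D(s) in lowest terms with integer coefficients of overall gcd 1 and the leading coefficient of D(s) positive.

The answer is (-4*s^2 + 4*s - 28)/(8*s^5 + 18*s^4 - 11*s^3 - 31*s^2 + 4*s + 12).

Reasoning:
Step 1. reduce the parallel group F1, F2; result (-s^2 + s - 7)/(4*s^2 - s - 3)
Step 2. multiply (F1+F2), F3, F4 (series); the result is T(s) itself (integer coefficients, no common factor, positive leading denominator coefficient)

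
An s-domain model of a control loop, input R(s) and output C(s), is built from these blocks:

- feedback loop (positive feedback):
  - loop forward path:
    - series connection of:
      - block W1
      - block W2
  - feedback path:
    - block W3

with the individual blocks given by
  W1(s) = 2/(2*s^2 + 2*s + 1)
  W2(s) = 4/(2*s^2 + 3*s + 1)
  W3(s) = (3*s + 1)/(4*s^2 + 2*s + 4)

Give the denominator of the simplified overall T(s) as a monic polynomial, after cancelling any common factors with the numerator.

[1] reduce the series chain W1, W2 -> 8/(4*s^4 + 10*s^3 + 10*s^2 + 5*s + 1)
[2] reduce the feedback loop with forward (W1*W2) and return W3 -> (16*s^2 + 8*s + 16)/(8*s^6 + 24*s^5 + 38*s^4 + 40*s^3 + 27*s^2 - s - 2)
Step 2 gives the fully reduced T(s), with no common factor left to cancel. The denominator's leading coefficient is 8, so divide each of its coefficients by 8 to get the monic form.

Final answer: s^6 + 3*s^5 + 19*s^4/4 + 5*s^3 + 27*s^2/8 - s/8 - 1/4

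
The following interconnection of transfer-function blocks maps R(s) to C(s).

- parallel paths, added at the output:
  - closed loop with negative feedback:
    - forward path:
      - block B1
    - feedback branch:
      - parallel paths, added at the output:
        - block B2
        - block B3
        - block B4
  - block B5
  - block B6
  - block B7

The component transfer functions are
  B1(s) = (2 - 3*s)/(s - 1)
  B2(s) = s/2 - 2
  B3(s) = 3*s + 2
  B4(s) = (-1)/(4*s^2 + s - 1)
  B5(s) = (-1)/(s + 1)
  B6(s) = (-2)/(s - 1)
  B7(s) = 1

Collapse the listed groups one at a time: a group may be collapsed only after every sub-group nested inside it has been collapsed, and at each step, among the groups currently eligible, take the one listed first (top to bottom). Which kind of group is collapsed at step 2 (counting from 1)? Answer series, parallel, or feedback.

Reducing step by step:

Step 1: reduce the parallel group B2, B3, B4
Step 2: feedback reduction of B1, (B2+B3+B4)
Step 3: reduce the parallel group [B1/(1+B1*(B2+B3+B4))], B5, B6, B7
Step 2: feedback.

Answer: feedback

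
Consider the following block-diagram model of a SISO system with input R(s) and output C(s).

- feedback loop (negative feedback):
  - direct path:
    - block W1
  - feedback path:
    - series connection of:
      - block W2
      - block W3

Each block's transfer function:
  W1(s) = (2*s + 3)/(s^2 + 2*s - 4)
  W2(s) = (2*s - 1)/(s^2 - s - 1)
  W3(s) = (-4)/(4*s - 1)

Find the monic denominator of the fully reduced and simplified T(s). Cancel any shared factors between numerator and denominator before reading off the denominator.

The answer is s^5 + 3*s^4/4 - 29*s^3/4 - s^2/4 - s/2 + 2.

Reasoning:
[1] series reduction of W2, W3: (4 - 8*s)/(4*s^3 - 5*s^2 - 3*s + 1)
[2] apply the feedback formula to W1, (W2*W3): (8*s^4 + 2*s^3 - 21*s^2 - 7*s + 3)/(4*s^5 + 3*s^4 - 29*s^3 - s^2 - 2*s + 8)
No further cancellation is possible in the step-2 result, so that is T(s). Its denominator becomes monic after dividing by the leading coefficient 4.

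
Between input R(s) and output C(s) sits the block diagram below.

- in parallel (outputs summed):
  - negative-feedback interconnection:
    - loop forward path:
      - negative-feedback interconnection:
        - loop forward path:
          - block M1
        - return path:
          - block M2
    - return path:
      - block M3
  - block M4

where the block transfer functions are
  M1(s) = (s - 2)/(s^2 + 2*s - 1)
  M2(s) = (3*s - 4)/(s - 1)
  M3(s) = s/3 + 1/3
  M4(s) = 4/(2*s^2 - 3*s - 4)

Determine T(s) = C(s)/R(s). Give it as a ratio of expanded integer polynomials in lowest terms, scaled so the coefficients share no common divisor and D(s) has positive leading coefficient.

Answer: (6*s^4 - 11*s^3 + 67*s^2 - 142*s + 92)/(8*s^5 + 8*s^4 - 126*s^3 + 138*s^2 + 73*s - 116)

Working:
Step 1. collapse the loop (M1 forward, M2 return) -> (s^2 - 3*s + 2)/(s^3 + 4*s^2 - 13*s + 9)
Step 2. reduce the feedback loop with forward [M1/(1+M1*M2)] and return M3 -> (3*s^2 - 9*s + 6)/(4*s^3 + 10*s^2 - 40*s + 29)
Step 3. combine [[M1/(1+M1*M2)]/(1+[M1/(1+M1*M2)]*M3)], M4 in parallel - this is the overall T(s), already in the required normalized form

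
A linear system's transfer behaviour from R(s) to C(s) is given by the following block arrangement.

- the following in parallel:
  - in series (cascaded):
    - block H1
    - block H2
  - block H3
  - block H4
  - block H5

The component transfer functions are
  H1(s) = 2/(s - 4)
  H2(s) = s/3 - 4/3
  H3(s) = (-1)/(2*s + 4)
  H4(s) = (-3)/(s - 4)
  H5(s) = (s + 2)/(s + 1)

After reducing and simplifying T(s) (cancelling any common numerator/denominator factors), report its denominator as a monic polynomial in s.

Answer: s^3 - s^2 - 10*s - 8

Working:
Step 1 - combine H1, H2 in series, giving 2/3
Step 2 - add (H1*H2), H3, H4, H5 (parallel), giving (10*s^3 - 25*s^2 - 157*s - 152)/(6*s^3 - 6*s^2 - 60*s - 48)
That last expression is T(s), already simplified. Scaling its denominator by 1/6 (the reciprocal of the leading coefficient) yields the monic denominator.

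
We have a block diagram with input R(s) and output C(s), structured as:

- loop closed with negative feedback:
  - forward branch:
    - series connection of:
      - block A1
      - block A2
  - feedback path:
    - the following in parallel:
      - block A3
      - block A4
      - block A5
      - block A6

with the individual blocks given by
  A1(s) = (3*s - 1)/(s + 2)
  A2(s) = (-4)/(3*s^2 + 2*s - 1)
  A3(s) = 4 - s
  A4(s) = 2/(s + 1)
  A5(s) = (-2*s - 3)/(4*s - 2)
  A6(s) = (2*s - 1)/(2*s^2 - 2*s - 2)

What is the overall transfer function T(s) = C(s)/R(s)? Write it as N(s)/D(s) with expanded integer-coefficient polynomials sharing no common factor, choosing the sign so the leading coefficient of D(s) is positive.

(1) cascade A1, A2; result (-4)/(s^2 + 3*s + 2)
(2) parallel reduction of A3, A4, A5, A6; result (-4*s^5 + 16*s^4 + 9*s^3 - 40*s^2 - s + 16)/(4*s^4 - 2*s^3 - 8*s^2 + 2)
(3) apply the feedback formula to (A1*A2), (A3+A4+A5+A6), which is the overall transfer function T(s) = C(s)/R(s) in lowest terms

Therefore the answer is (-8*s^4 + 4*s^3 + 16*s^2 - 4)/(2*s^6 + 13*s^5 - 35*s^4 - 32*s^3 + 73*s^2 + 5*s - 30).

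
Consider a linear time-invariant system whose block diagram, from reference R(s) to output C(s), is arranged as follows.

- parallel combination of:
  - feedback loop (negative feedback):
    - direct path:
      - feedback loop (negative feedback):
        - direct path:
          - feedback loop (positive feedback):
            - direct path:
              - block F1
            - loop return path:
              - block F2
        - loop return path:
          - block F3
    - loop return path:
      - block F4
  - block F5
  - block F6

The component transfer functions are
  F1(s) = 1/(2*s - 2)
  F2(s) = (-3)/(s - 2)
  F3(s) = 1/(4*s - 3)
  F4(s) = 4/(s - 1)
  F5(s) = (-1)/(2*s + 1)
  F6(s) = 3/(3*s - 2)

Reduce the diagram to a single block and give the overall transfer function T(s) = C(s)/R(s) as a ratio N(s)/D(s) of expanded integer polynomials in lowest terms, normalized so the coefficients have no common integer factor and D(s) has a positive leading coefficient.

[1] collapse the loop (F1 forward, F2 return) = (s - 2)/(2*s^2 - 6*s + 7)
[2] apply the feedback formula to [F1/(1-F1*F2)], F3 = (4*s^2 - 11*s + 6)/(8*s^3 - 30*s^2 + 47*s - 23)
[3] close the feedback loop around [[F1/(1-F1*F2)]/(1+[F1/(1-F1*F2)]*F3)], F4 = (4*s^3 - 15*s^2 + 17*s - 6)/(8*s^4 - 38*s^3 + 93*s^2 - 114*s + 47)
[4] parallel reduction of [[[F1/(1-F1*F2)]/(1+[F1/(1-F1*F2)]*F3)]/(1+[[F1/(1-F1*F2)]/(1+[F1/(1-F1*F2)]*F3)]*F4)], F5, F6: this yields T(s), and no further normalization is needed

Hence the answer: (48*s^5 - 168*s^4 + 198*s^3 + 100*s^2 - 457*s + 247)/(48*s^6 - 236*s^5 + 580*s^4 - 701*s^3 + 210*s^2 + 181*s - 94)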